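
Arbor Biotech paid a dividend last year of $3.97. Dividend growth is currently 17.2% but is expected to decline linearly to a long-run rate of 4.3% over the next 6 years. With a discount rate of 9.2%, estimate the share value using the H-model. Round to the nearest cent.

$115.86

H-model: P₀ = D₀[(1+g_L) + H(g_S−g_L)]/(r−g_L), with H = 6/2 = 3.
P₀ = 3.97 × [(1+0.043) + 3×(0.172−0.043)] / (0.092−0.043)
   = 3.97 × 1.4300 / 0.049 = 115.8592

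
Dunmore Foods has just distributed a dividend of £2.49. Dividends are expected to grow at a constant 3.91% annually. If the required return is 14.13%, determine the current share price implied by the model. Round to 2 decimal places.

£25.32

Gordon growth model: P₀ = D₁/(r − g). D₁ = 2.49 × (1 + 0.0391) = 2.5874.
P₀ = 2.5874 / (0.1413 − 0.0391) = 2.5874 / 0.1022 = 25.3166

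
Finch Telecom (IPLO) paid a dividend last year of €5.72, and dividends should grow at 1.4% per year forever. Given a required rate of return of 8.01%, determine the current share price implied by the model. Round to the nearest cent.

Gordon growth model: P₀ = D₁/(r − g). D₁ = 5.72 × (1 + 0.014) = 5.8001.
P₀ = 5.8001 / (0.0801 − 0.014) = 5.8001 / 0.0661 = 87.7470

€87.75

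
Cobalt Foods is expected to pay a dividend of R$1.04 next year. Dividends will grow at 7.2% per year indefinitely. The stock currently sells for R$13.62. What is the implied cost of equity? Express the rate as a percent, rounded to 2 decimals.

Rearranging the constant-growth DDM: r = D₁/P₀ + g.
r = 1.0400 / 13.62 + 0.072 = 0.07636 + 0.072 = 0.14836

14.84%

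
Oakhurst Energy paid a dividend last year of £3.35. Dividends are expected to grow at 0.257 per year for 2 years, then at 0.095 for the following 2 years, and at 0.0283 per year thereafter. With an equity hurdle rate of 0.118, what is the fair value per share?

Three-stage DDM. Project D₁…D_4; terminal Gordon value at t=4 with g = 0.0283; discount at r = 0.118.
D_1 = 4.2110
D_2 = 5.2932
D_3 = 5.7960
D_4 = 6.3466
TV_4 = 6.5262/(0.118−0.0283) = 72.7564
P₀ = Σ Dₜ/(1+r)ᵗ + TV_4/(1+r)^4 = 62.7810

£62.78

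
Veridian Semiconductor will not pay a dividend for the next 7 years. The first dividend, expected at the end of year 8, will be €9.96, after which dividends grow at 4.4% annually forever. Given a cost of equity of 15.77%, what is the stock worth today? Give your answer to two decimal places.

€31.43

Deferred-dividend DDM. At t=7 the remaining stream is a growing perpetuity with first payment D_8 = 9.96.
V_7 = D_8/(r−g) = 9.96/(0.1577−0.044) = 87.5989
P₀ = V_7/(1+r)^7 = 87.5989/(1+0.1577)^7 = 31.4287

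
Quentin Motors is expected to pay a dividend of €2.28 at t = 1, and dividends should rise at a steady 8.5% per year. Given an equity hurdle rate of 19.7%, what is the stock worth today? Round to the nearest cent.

€20.36

Gordon growth model: P₀ = D₁/(r − g), with D₁ = 2.28 given directly.
P₀ = 2.2800 / (0.197 − 0.085) = 2.2800 / 0.112 = 20.3571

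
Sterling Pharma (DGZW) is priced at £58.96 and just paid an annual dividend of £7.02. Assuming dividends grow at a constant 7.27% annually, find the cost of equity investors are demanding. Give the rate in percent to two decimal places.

Rearranging the constant-growth DDM: r = D₁/P₀ + g.
D₁ = 7.02 × (1 + 0.0727) = 7.5304.
r = 7.5304 / 58.96 + 0.0727 = 0.12772 + 0.0727 = 0.20042

20.04%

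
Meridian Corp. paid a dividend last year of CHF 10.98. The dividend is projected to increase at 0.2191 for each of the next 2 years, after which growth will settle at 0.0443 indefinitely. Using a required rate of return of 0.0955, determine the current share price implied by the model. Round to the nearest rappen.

Two-stage DDM. Project D₁…D_2 at 0.2191, terminal growth 0.0443, discount at r = 0.0955.
D_1 = 13.3857
D_2 = 16.3185
Terminal value at t=2: TV = D_3/(r−g) = 17.0414/(0.0955−0.0443) = 332.8406
P₀ = 13.3857/(1+0.0955)^1 + 16.3185/(1+0.0955)^2 + 332.8406/(1+0.0955)^2 = 303.1556

CHF 303.16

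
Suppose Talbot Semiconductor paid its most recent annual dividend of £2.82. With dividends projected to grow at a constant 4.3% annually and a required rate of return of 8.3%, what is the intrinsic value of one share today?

£73.53

Gordon growth model: P₀ = D₁/(r − g). D₁ = 2.82 × (1 + 0.043) = 2.9413.
P₀ = 2.9413 / (0.083 − 0.043) = 2.9413 / 0.04 = 73.5315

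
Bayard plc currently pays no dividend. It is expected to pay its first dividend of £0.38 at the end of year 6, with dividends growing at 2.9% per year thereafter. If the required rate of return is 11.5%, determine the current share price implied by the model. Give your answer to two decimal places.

£2.56

Deferred-dividend DDM. At t=5 the remaining stream is a growing perpetuity with first payment D_6 = 0.38.
V_5 = D_6/(r−g) = 0.38/(0.115−0.029) = 4.4186
P₀ = V_5/(1+r)^5 = 4.4186/(1+0.115)^5 = 2.5640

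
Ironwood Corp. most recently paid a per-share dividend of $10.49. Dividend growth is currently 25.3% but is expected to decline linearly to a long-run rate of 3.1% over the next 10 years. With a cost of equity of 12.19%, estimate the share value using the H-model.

$247.07

H-model: P₀ = D₀[(1+g_L) + H(g_S−g_L)]/(r−g_L), with H = 10/2 = 5.
P₀ = 10.49 × [(1+0.031) + 5×(0.253−0.031)] / (0.1219−0.031)
   = 10.49 × 2.1410 / 0.0909 = 247.0747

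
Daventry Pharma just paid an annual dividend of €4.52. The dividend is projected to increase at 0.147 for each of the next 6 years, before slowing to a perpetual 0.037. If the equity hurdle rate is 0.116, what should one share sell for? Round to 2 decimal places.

€99.82

Two-stage DDM. Project D₁…D_6 at 0.147, terminal growth 0.037, discount at r = 0.116.
D_1 = 5.1844
D_2 = 5.9466
D_3 = 6.8207
D_4 = 7.8233
D_5 = 8.9734
D_6 = 10.2925
Terminal value at t=6: TV = D_7/(r−g) = 10.6733/(0.116−0.037) = 135.1047
P₀ = 5.1844/(1+0.116)^1 + 5.9466/(1+0.116)^2 + 6.8207/(1+0.116)^3 + 7.8233/(1+0.116)^4 + 8.9734/(1+0.116)^5 + 10.2925/(1+0.116)^6 + 135.1047/(1+0.116)^6 = 99.8157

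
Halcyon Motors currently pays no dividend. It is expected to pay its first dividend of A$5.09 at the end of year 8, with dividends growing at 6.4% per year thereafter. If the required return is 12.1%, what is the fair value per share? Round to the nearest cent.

A$40.14

Deferred-dividend DDM. At t=7 the remaining stream is a growing perpetuity with first payment D_8 = 5.09.
V_7 = D_8/(r−g) = 5.09/(0.121−0.064) = 89.2982
P₀ = V_7/(1+r)^7 = 89.2982/(1+0.121)^7 = 40.1424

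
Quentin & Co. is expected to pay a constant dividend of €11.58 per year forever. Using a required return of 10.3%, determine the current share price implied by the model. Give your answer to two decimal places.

Zero-growth DDM (perpetuity): P₀ = D/r = 11.58 / 0.103 = 112.4272

€112.43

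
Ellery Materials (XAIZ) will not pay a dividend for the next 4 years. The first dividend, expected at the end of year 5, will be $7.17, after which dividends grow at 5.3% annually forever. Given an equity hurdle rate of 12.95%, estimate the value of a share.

$57.59

Deferred-dividend DDM. At t=4 the remaining stream is a growing perpetuity with first payment D_5 = 7.17.
V_4 = D_5/(r−g) = 7.17/(0.1295−0.053) = 93.7255
P₀ = V_4/(1+r)^4 = 93.7255/(1+0.1295)^4 = 57.5855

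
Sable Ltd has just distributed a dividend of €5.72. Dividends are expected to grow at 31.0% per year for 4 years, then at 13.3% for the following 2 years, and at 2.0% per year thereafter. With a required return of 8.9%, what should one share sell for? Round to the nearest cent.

Three-stage DDM. Project D₁…D_6; terminal Gordon value at t=6 with g = 0.02; discount at r = 0.089.
D_1 = 7.4932
D_2 = 9.8161
D_3 = 12.8591
D_4 = 16.8454
D_5 = 19.0858
D_6 = 21.6242
TV_6 = 22.0567/(0.089−0.02) = 319.6628
P₀ = Σ Dₜ/(1+r)ᵗ + TV_6/(1+r)^6 = 254.1762

€254.18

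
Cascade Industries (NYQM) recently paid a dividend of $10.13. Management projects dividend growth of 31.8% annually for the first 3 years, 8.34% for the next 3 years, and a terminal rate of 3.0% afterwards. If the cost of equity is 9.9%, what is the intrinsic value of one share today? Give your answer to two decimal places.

$345.01

Three-stage DDM. Project D₁…D_6; terminal Gordon value at t=6 with g = 0.03; discount at r = 0.099.
D_1 = 13.3513
D_2 = 17.5971
D_3 = 23.1929
D_4 = 25.1272
D_5 = 27.2228
D_6 = 29.4932
TV_6 = 30.3780/(0.099−0.03) = 440.2611
P₀ = Σ Dₜ/(1+r)ᵗ + TV_6/(1+r)^6 = 345.0110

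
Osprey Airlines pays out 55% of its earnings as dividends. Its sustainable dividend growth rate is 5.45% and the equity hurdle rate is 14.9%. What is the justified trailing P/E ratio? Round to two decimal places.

6.14

Justified trailing P/E = b(1+g)/(r−g) = 0.55×(1+0.0545)/(0.149−0.0545) = 6.1373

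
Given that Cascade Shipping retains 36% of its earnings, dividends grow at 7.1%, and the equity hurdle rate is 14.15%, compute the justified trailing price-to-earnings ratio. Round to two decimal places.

Payout ratio b = 1 − 0.36 = 0.64.
Justified trailing P/E = b(1+g)/(r−g) = 0.64×(1+0.071)/(0.1415−0.071) = 9.7226

9.72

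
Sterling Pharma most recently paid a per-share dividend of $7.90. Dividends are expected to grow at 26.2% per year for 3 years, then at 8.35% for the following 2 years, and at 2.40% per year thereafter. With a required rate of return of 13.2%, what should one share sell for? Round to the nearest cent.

Three-stage DDM. Project D₁…D_5; terminal Gordon value at t=5 with g = 0.024; discount at r = 0.132.
D_1 = 9.9698
D_2 = 12.5819
D_3 = 15.8783
D_4 = 17.2042
D_5 = 18.6407
TV_5 = 19.0881/(0.132−0.024) = 176.7418
P₀ = Σ Dₜ/(1+r)ᵗ + TV_5/(1+r)^5 = 145.1618

$145.16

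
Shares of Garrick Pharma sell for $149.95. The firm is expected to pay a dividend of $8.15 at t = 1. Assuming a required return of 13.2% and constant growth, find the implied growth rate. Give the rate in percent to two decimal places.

From P₀ = D₁/(r − g), the implied growth is g = r − D₁/P₀.
g = 0.132 − 8.15/149.95 = 0.132 − 0.05435 = 0.07765

7.76%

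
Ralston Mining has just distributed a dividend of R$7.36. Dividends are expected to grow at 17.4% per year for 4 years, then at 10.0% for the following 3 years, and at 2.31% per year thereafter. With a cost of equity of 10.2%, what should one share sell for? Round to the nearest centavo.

R$185.18

Three-stage DDM. Project D₁…D_7; terminal Gordon value at t=7 with g = 0.0231; discount at r = 0.102.
D_1 = 8.6406
D_2 = 10.1441
D_3 = 11.9092
D_4 = 13.9814
D_5 = 15.3795
D_6 = 16.9175
D_7 = 18.6092
TV_7 = 19.0391/(0.102−0.0231) = 241.3067
P₀ = Σ Dₜ/(1+r)ᵗ + TV_7/(1+r)^7 = 185.1751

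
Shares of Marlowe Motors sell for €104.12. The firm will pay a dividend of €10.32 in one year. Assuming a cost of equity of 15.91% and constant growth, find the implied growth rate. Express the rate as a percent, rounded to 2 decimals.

6.00%

From P₀ = D₁/(r − g), the implied growth is g = r − D₁/P₀.
g = 0.1591 − 10.32/104.12 = 0.1591 − 0.09912 = 0.05998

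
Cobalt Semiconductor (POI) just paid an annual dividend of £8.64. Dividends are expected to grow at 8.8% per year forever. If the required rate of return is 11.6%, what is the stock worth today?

Gordon growth model: P₀ = D₁/(r − g). D₁ = 8.64 × (1 + 0.088) = 9.4003.
P₀ = 9.4003 / (0.116 − 0.088) = 9.4003 / 0.028 = 335.7257

£335.73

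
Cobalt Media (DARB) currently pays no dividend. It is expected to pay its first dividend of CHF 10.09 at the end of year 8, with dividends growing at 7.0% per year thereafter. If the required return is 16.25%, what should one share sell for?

Deferred-dividend DDM. At t=7 the remaining stream is a growing perpetuity with first payment D_8 = 10.09.
V_7 = D_8/(r−g) = 10.09/(0.1625−0.07) = 109.0811
P₀ = V_7/(1+r)^7 = 109.0811/(1+0.1625)^7 = 38.0188

CHF 38.02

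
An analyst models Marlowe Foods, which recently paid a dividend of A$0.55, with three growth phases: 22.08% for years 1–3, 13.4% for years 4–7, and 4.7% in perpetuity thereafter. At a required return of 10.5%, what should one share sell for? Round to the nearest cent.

Three-stage DDM. Project D₁…D_7; terminal Gordon value at t=7 with g = 0.047; discount at r = 0.105.
D_1 = 0.6714
D_2 = 0.8197
D_3 = 1.0007
D_4 = 1.1348
D_5 = 1.2868
D_6 = 1.4593
D_7 = 1.6548
TV_7 = 1.7326/(0.105−0.047) = 29.8722
P₀ = Σ Dₜ/(1+r)ᵗ + TV_7/(1+r)^7 = 20.0373

A$20.04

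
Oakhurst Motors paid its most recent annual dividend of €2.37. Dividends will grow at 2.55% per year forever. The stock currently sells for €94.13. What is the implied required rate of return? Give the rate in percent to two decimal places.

5.13%

Rearranging the constant-growth DDM: r = D₁/P₀ + g.
D₁ = 2.37 × (1 + 0.0255) = 2.4304.
r = 2.4304 / 94.13 + 0.0255 = 0.02582 + 0.0255 = 0.05132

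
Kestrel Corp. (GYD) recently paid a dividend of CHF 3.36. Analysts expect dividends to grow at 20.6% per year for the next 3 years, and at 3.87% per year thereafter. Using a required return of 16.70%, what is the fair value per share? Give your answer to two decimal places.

Two-stage DDM. Project D₁…D_3 at 0.206, terminal growth 0.0387, discount at r = 0.167.
D_1 = 4.0522
D_2 = 4.8869
D_3 = 5.8936
Terminal value at t=3: TV = D_4/(r−g) = 6.1217/(0.167−0.0387) = 47.7139
P₀ = 4.0522/(1+0.167)^1 + 4.8869/(1+0.167)^2 + 5.8936/(1+0.167)^3 + 47.7139/(1+0.167)^3 = 40.7903

CHF 40.79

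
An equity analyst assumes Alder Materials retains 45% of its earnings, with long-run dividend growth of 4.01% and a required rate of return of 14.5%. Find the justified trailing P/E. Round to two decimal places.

Payout ratio b = 1 − 0.45 = 0.55.
Justified trailing P/E = b(1+g)/(r−g) = 0.55×(1+0.0401)/(0.145−0.0401) = 5.4533

5.45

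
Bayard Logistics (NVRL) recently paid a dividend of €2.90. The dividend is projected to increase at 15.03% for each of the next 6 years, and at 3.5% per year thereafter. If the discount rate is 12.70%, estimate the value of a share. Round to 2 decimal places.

Two-stage DDM. Project D₁…D_6 at 0.1503, terminal growth 0.035, discount at r = 0.127.
D_1 = 3.3359
D_2 = 3.8373
D_3 = 4.4140
D_4 = 5.0774
D_5 = 5.8405
D_6 = 6.7184
Terminal value at t=6: TV = D_7/(r−g) = 6.9535/(0.127−0.035) = 75.5818
P₀ = 3.3359/(1+0.127)^1 + 3.8373/(1+0.127)^2 + 4.4140/(1+0.127)^3 + 5.0774/(1+0.127)^4 + 5.8405/(1+0.127)^5 + 6.7184/(1+0.127)^6 + 75.5818/(1+0.127)^6 = 55.5904

€55.59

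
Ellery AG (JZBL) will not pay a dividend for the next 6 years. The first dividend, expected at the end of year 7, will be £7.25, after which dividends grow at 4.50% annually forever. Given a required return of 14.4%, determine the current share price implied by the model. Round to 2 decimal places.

Deferred-dividend DDM. At t=6 the remaining stream is a growing perpetuity with first payment D_7 = 7.25.
V_6 = D_7/(r−g) = 7.25/(0.144−0.045) = 73.2323
P₀ = V_6/(1+r)^6 = 73.2323/(1+0.144)^6 = 32.6698

£32.67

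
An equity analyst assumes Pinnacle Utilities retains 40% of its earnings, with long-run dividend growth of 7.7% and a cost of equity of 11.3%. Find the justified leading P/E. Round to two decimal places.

16.67

Payout ratio b = 1 − 0.40 = 0.60.
Justified leading P/E = b/(r−g) = 0.60/(0.113−0.077) = 16.6667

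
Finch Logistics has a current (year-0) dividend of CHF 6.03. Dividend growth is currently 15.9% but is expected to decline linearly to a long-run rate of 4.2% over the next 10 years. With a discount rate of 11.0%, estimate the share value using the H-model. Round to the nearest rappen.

CHF 144.28

H-model: P₀ = D₀[(1+g_L) + H(g_S−g_L)]/(r−g_L), with H = 10/2 = 5.
P₀ = 6.03 × [(1+0.042) + 5×(0.159−0.042)] / (0.11−0.042)
   = 6.03 × 1.6270 / 0.068 = 144.2766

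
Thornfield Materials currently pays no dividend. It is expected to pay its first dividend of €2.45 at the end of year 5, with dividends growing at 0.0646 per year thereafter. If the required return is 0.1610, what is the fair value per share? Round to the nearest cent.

Deferred-dividend DDM. At t=4 the remaining stream is a growing perpetuity with first payment D_5 = 2.45.
V_4 = D_5/(r−g) = 2.45/(0.161−0.0646) = 25.4149
P₀ = V_4/(1+r)^4 = 25.4149/(1+0.161)^4 = 13.9881

€13.99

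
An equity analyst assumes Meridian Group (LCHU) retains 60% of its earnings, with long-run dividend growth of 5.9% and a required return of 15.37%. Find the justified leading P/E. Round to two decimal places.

4.22

Payout ratio b = 1 − 0.60 = 0.40.
Justified leading P/E = b/(r−g) = 0.40/(0.1537−0.059) = 4.2239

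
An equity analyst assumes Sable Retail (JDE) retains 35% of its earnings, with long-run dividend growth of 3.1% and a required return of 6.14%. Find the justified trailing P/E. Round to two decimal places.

Payout ratio b = 1 − 0.35 = 0.65.
Justified trailing P/E = b(1+g)/(r−g) = 0.65×(1+0.031)/(0.0614−0.031) = 22.0444

22.04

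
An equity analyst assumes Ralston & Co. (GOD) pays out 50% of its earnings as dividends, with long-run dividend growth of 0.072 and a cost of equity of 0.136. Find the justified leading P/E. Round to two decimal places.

7.81

Justified leading P/E = b/(r−g) = 0.50/(0.136−0.072) = 7.8125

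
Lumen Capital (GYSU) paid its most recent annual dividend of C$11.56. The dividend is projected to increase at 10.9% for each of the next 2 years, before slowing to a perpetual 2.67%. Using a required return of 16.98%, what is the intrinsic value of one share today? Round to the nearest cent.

C$95.89

Two-stage DDM. Project D₁…D_2 at 0.109, terminal growth 0.0267, discount at r = 0.1698.
D_1 = 12.8200
D_2 = 14.2174
Terminal value at t=2: TV = D_3/(r−g) = 14.5970/(0.1698−0.0267) = 102.0058
P₀ = 12.8200/(1+0.1698)^1 + 14.2174/(1+0.1698)^2 + 102.0058/(1+0.1698)^2 = 95.8908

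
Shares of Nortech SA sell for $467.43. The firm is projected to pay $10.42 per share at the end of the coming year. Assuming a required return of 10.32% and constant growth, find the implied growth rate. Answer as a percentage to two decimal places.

From P₀ = D₁/(r − g), the implied growth is g = r − D₁/P₀.
g = 0.1032 − 10.42/467.43 = 0.1032 − 0.02229 = 0.08091

8.09%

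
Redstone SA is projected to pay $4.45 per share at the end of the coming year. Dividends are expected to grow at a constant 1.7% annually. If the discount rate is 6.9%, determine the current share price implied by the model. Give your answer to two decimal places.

Gordon growth model: P₀ = D₁/(r − g), with D₁ = 4.45 given directly.
P₀ = 4.4500 / (0.069 − 0.017) = 4.4500 / 0.052 = 85.5769

$85.58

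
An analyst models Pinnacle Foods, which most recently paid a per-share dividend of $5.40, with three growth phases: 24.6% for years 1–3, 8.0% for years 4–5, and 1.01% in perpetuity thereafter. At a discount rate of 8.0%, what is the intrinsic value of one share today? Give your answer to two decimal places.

Three-stage DDM. Project D₁…D_5; terminal Gordon value at t=5 with g = 0.0101; discount at r = 0.08.
D_1 = 6.7284
D_2 = 8.3836
D_3 = 10.4459
D_4 = 11.2816
D_5 = 12.1842
TV_5 = 12.3072/(0.08−0.0101) = 176.0689
P₀ = Σ Dₜ/(1+r)ᵗ + TV_5/(1+r)^5 = 158.1241

$158.12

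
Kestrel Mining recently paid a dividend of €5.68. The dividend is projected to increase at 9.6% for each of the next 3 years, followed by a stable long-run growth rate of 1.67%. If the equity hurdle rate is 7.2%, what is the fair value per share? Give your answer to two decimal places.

€129.41

Two-stage DDM. Project D₁…D_3 at 0.096, terminal growth 0.0167, discount at r = 0.072.
D_1 = 6.2253
D_2 = 6.8229
D_3 = 7.4779
Terminal value at t=3: TV = D_4/(r−g) = 7.6028/(0.072−0.0167) = 137.4826
P₀ = 6.2253/(1+0.072)^1 + 6.8229/(1+0.072)^2 + 7.4779/(1+0.072)^3 + 137.4826/(1+0.072)^3 = 129.4142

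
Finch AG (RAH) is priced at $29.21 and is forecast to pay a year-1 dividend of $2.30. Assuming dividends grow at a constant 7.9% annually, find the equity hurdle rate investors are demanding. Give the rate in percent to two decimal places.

Rearranging the constant-growth DDM: r = D₁/P₀ + g.
r = 2.3000 / 29.21 + 0.079 = 0.07874 + 0.079 = 0.15774

15.77%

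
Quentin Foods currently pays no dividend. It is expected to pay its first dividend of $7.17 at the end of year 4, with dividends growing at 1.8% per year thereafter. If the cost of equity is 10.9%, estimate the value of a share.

$57.77

Deferred-dividend DDM. At t=3 the remaining stream is a growing perpetuity with first payment D_4 = 7.17.
V_3 = D_4/(r−g) = 7.17/(0.109−0.018) = 78.7912
P₀ = V_3/(1+r)^3 = 78.7912/(1+0.109)^3 = 57.7674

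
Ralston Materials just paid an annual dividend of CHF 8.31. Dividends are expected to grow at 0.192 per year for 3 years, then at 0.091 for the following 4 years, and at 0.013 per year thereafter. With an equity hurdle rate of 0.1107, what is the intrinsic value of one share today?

Three-stage DDM. Project D₁…D_7; terminal Gordon value at t=7 with g = 0.013; discount at r = 0.1107.
D_1 = 9.9055
D_2 = 11.8074
D_3 = 14.0744
D_4 = 15.3552
D_5 = 16.7525
D_6 = 18.2770
D_7 = 19.9402
TV_7 = 20.1994/(0.1107−0.013) = 206.7491
P₀ = Σ Dₜ/(1+r)ᵗ + TV_7/(1+r)^7 = 167.2016

CHF 167.20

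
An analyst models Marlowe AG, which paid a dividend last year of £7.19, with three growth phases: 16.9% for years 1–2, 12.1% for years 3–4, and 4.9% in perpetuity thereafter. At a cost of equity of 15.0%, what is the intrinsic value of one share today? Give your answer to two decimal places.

Three-stage DDM. Project D₁…D_4; terminal Gordon value at t=4 with g = 0.049; discount at r = 0.15.
D_1 = 8.4051
D_2 = 9.8256
D_3 = 11.0145
D_4 = 12.3472
TV_4 = 12.9522/(0.15−0.049) = 128.2399
P₀ = Σ Dₜ/(1+r)ᵗ + TV_4/(1+r)^4 = 102.3617

£102.36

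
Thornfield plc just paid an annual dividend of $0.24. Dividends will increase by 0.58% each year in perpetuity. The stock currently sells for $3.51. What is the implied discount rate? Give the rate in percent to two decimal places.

Rearranging the constant-growth DDM: r = D₁/P₀ + g.
D₁ = 0.24 × (1 + 0.0058) = 0.2414.
r = 0.2414 / 3.51 + 0.0058 = 0.06877 + 0.0058 = 0.07457

7.46%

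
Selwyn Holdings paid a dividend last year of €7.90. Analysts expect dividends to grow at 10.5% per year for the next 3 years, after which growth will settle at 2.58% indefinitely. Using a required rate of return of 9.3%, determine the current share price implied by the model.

Two-stage DDM. Project D₁…D_3 at 0.105, terminal growth 0.0258, discount at r = 0.093.
D_1 = 8.7295
D_2 = 9.6461
D_3 = 10.6589
Terminal value at t=3: TV = D_4/(r−g) = 10.9339/(0.093−0.0258) = 162.7074
P₀ = 8.7295/(1+0.093)^1 + 9.6461/(1+0.093)^2 + 10.6589/(1+0.093)^3 + 162.7074/(1+0.093)^3 = 148.8325

€148.83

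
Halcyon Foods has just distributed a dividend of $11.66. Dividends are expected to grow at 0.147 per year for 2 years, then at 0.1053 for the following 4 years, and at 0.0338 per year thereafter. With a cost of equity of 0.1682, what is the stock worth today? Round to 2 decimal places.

Three-stage DDM. Project D₁…D_6; terminal Gordon value at t=6 with g = 0.0338; discount at r = 0.1682.
D_1 = 13.3740
D_2 = 15.3400
D_3 = 16.9553
D_4 = 18.7407
D_5 = 20.7141
D_6 = 22.8953
TV_6 = 23.6691/(0.1682−0.0338) = 176.1097
P₀ = Σ Dₜ/(1+r)ᵗ + TV_6/(1+r)^6 = 131.2080

$131.21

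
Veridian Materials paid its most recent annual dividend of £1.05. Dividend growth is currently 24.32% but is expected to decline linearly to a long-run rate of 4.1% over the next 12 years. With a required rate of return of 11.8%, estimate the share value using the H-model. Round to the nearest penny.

£30.74

H-model: P₀ = D₀[(1+g_L) + H(g_S−g_L)]/(r−g_L), with H = 12/2 = 6.
P₀ = 1.05 × [(1+0.041) + 6×(0.2432−0.041)] / (0.118−0.041)
   = 1.05 × 2.2542 / 0.077 = 30.7391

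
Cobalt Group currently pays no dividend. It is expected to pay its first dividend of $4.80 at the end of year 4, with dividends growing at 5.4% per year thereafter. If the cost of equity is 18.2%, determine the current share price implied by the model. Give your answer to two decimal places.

Deferred-dividend DDM. At t=3 the remaining stream is a growing perpetuity with first payment D_4 = 4.80.
V_3 = D_4/(r−g) = 4.80/(0.182−0.054) = 37.5000
P₀ = V_3/(1+r)^3 = 37.5000/(1+0.182)^3 = 22.7080

$22.71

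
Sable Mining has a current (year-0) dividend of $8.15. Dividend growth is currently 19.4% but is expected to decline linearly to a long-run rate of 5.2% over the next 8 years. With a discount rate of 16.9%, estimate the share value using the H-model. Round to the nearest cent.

$112.85

H-model: P₀ = D₀[(1+g_L) + H(g_S−g_L)]/(r−g_L), with H = 8/2 = 4.
P₀ = 8.15 × [(1+0.052) + 4×(0.194−0.052)] / (0.169−0.052)
   = 8.15 × 1.6200 / 0.117 = 112.8462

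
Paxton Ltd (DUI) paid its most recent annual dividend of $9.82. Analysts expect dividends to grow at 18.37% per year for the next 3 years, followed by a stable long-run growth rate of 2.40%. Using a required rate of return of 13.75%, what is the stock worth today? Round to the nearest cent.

$131.75

Two-stage DDM. Project D₁…D_3 at 0.1837, terminal growth 0.024, discount at r = 0.1375.
D_1 = 11.6239
D_2 = 13.7593
D_3 = 16.2868
Terminal value at t=3: TV = D_4/(r−g) = 16.6777/(0.1375−0.024) = 146.9402
P₀ = 11.6239/(1+0.1375)^1 + 13.7593/(1+0.1375)^2 + 16.2868/(1+0.1375)^3 + 146.9402/(1+0.1375)^3 = 131.7543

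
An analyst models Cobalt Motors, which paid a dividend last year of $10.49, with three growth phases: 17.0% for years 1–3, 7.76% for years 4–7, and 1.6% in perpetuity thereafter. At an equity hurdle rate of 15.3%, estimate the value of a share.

Three-stage DDM. Project D₁…D_7; terminal Gordon value at t=7 with g = 0.016; discount at r = 0.153.
D_1 = 12.2733
D_2 = 14.3598
D_3 = 16.8009
D_4 = 18.1047
D_5 = 19.5096
D_6 = 21.0235
D_7 = 22.6550
TV_7 = 23.0174/(0.153−0.016) = 168.0105
P₀ = Σ Dₜ/(1+r)ᵗ + TV_7/(1+r)^7 = 131.5564

$131.56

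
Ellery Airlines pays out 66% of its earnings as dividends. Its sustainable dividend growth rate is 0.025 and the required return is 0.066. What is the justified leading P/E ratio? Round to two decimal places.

16.10

Justified leading P/E = b/(r−g) = 0.66/(0.066−0.025) = 16.0976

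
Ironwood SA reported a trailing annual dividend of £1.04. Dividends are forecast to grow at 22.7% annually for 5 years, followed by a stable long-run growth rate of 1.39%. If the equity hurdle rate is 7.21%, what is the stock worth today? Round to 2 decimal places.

Two-stage DDM. Project D₁…D_5 at 0.227, terminal growth 0.0139, discount at r = 0.0721.
D_1 = 1.2761
D_2 = 1.5658
D_3 = 1.9212
D_4 = 2.3573
D_5 = 2.8924
Terminal value at t=5: TV = D_6/(r−g) = 2.9326/(0.0721−0.0139) = 50.3881
P₀ = 1.2761/(1+0.0721)^1 + 1.5658/(1+0.0721)^2 + 1.9212/(1+0.0721)^3 + 2.3573/(1+0.0721)^4 + 2.8924/(1+0.0721)^5 + 50.3881/(1+0.0721)^5 = 43.5135

£43.51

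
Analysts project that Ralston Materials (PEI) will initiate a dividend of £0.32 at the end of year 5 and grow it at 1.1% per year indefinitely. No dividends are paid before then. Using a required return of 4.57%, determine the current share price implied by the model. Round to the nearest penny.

£7.71

Deferred-dividend DDM. At t=4 the remaining stream is a growing perpetuity with first payment D_5 = 0.32.
V_4 = D_5/(r−g) = 0.32/(0.0457−0.011) = 9.2219
P₀ = V_4/(1+r)^4 = 9.2219/(1+0.0457)^4 = 7.7124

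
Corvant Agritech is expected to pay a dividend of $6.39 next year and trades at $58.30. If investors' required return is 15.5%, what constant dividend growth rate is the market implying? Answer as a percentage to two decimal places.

4.54%

From P₀ = D₁/(r − g), the implied growth is g = r − D₁/P₀.
g = 0.155 − 6.39/58.30 = 0.155 − 0.10961 = 0.04539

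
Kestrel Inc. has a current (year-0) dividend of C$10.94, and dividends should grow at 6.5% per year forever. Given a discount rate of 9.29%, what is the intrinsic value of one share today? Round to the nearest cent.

C$417.60

Gordon growth model: P₀ = D₁/(r − g). D₁ = 10.94 × (1 + 0.065) = 11.6511.
P₀ = 11.6511 / (0.0929 − 0.065) = 11.6511 / 0.0279 = 417.6022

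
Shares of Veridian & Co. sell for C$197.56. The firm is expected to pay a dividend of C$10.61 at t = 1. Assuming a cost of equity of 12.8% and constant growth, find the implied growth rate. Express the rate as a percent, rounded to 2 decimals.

7.43%

From P₀ = D₁/(r − g), the implied growth is g = r − D₁/P₀.
g = 0.128 − 10.61/197.56 = 0.128 − 0.05371 = 0.07429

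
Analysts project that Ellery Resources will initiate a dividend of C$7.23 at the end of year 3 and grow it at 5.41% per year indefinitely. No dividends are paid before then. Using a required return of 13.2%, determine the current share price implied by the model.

Deferred-dividend DDM. At t=2 the remaining stream is a growing perpetuity with first payment D_3 = 7.23.
V_2 = D_3/(r−g) = 7.23/(0.132−0.0541) = 92.8113
P₀ = V_2/(1+r)^2 = 92.8113/(1+0.132)^2 = 72.4282

C$72.43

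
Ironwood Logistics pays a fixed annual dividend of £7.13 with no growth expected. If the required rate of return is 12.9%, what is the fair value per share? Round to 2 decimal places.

£55.27

Zero-growth DDM (perpetuity): P₀ = D/r = 7.13 / 0.129 = 55.2713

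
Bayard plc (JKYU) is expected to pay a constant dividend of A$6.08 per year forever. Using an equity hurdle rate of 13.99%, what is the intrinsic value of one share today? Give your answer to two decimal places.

Zero-growth DDM (perpetuity): P₀ = D/r = 6.08 / 0.1399 = 43.4596

A$43.46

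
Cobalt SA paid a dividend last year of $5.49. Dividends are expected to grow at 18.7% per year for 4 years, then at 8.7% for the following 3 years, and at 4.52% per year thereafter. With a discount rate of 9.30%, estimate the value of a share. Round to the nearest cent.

Three-stage DDM. Project D₁…D_7; terminal Gordon value at t=7 with g = 0.0452; discount at r = 0.093.
D_1 = 6.5166
D_2 = 7.7352
D_3 = 9.1817
D_4 = 10.8987
D_5 = 11.8469
D_6 = 12.8776
D_7 = 13.9979
TV_7 = 14.6306/(0.093−0.0452) = 306.0803
P₀ = Σ Dₜ/(1+r)ᵗ + TV_7/(1+r)^7 = 214.0100

$214.01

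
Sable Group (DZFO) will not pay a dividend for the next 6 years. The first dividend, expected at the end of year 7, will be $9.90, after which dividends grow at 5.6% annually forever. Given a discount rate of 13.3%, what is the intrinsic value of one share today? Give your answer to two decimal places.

Deferred-dividend DDM. At t=6 the remaining stream is a growing perpetuity with first payment D_7 = 9.90.
V_6 = D_7/(r−g) = 9.90/(0.133−0.056) = 128.5714
P₀ = V_6/(1+r)^6 = 128.5714/(1+0.133)^6 = 60.7806

$60.78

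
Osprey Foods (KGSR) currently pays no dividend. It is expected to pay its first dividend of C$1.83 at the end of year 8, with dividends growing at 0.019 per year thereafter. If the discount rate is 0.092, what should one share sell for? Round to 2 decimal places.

Deferred-dividend DDM. At t=7 the remaining stream is a growing perpetuity with first payment D_8 = 1.83.
V_7 = D_8/(r−g) = 1.83/(0.092−0.019) = 25.0685
P₀ = V_7/(1+r)^7 = 25.0685/(1+0.092)^7 = 13.5385

C$13.54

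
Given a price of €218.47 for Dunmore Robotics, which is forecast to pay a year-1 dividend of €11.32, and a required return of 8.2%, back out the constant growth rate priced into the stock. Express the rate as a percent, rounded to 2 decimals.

3.02%

From P₀ = D₁/(r − g), the implied growth is g = r − D₁/P₀.
g = 0.082 − 11.32/218.47 = 0.082 − 0.05181 = 0.03019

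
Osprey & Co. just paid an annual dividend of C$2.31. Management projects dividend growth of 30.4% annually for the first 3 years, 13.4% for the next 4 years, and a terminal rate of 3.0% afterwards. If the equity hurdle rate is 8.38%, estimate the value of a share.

C$120.52

Three-stage DDM. Project D₁…D_7; terminal Gordon value at t=7 with g = 0.03; discount at r = 0.0838.
D_1 = 3.0122
D_2 = 3.9280
D_3 = 5.1221
D_4 = 5.8084
D_5 = 6.5867
D_6 = 7.4694
D_7 = 8.4703
TV_7 = 8.7244/(0.0838−0.03) = 162.1631
P₀ = Σ Dₜ/(1+r)ᵗ + TV_7/(1+r)^7 = 120.5150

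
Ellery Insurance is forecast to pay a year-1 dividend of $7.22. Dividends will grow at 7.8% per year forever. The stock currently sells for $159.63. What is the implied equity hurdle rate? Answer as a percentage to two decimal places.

Rearranging the constant-growth DDM: r = D₁/P₀ + g.
r = 7.2200 / 159.63 + 0.078 = 0.04523 + 0.078 = 0.12323

12.32%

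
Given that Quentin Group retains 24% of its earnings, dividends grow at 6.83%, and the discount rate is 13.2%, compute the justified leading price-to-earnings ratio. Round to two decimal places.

11.93

Payout ratio b = 1 − 0.24 = 0.76.
Justified leading P/E = b/(r−g) = 0.76/(0.132−0.0683) = 11.9309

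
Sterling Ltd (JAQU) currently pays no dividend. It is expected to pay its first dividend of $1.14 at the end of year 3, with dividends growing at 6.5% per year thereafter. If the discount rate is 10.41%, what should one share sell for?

$23.92

Deferred-dividend DDM. At t=2 the remaining stream is a growing perpetuity with first payment D_3 = 1.14.
V_2 = D_3/(r−g) = 1.14/(0.1041−0.065) = 29.1560
P₀ = V_2/(1+r)^2 = 29.1560/(1+0.1041)^2 = 23.9173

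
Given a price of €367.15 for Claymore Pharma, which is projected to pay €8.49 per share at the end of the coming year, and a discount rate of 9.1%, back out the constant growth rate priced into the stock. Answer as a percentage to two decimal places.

6.79%

From P₀ = D₁/(r − g), the implied growth is g = r − D₁/P₀.
g = 0.091 − 8.49/367.15 = 0.091 − 0.02312 = 0.06788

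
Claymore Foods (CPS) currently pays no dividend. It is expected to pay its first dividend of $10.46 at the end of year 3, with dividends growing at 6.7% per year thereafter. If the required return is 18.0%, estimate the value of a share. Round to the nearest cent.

Deferred-dividend DDM. At t=2 the remaining stream is a growing perpetuity with first payment D_3 = 10.46.
V_2 = D_3/(r−g) = 10.46/(0.18−0.067) = 92.5664
P₀ = V_2/(1+r)^2 = 92.5664/(1+0.18)^2 = 66.4797

$66.48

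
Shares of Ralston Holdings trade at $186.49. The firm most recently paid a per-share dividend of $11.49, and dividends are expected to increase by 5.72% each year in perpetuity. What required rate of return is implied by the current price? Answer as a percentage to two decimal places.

Rearranging the constant-growth DDM: r = D₁/P₀ + g.
D₁ = 11.49 × (1 + 0.0572) = 12.1472.
r = 12.1472 / 186.49 + 0.0572 = 0.06514 + 0.0572 = 0.12234

12.23%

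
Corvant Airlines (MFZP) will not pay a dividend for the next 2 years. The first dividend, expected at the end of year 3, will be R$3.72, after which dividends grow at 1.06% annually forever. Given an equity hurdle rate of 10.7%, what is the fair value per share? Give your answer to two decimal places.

R$31.49

Deferred-dividend DDM. At t=2 the remaining stream is a growing perpetuity with first payment D_3 = 3.72.
V_2 = D_3/(r−g) = 3.72/(0.107−0.0106) = 38.5892
P₀ = V_2/(1+r)^2 = 38.5892/(1+0.107)^2 = 31.4899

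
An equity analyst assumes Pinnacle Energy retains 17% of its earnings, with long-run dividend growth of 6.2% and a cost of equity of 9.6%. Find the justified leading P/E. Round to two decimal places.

Payout ratio b = 1 − 0.17 = 0.83.
Justified leading P/E = b/(r−g) = 0.83/(0.096−0.062) = 24.4118

24.41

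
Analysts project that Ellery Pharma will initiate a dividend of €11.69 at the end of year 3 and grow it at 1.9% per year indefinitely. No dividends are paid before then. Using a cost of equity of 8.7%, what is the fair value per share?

Deferred-dividend DDM. At t=2 the remaining stream is a growing perpetuity with first payment D_3 = 11.69.
V_2 = D_3/(r−g) = 11.69/(0.087−0.019) = 171.9118
P₀ = V_2/(1+r)^2 = 171.9118/(1+0.087)^2 = 145.4945

€145.49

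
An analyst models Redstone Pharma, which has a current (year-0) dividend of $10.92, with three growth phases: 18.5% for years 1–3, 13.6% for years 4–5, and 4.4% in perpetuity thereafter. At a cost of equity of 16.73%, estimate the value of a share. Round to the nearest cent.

$147.31

Three-stage DDM. Project D₁…D_5; terminal Gordon value at t=5 with g = 0.044; discount at r = 0.1673.
D_1 = 12.9402
D_2 = 15.3341
D_3 = 18.1710
D_4 = 20.6422
D_5 = 23.4495
TV_5 = 24.4813/(0.1673−0.044) = 198.5509
P₀ = Σ Dₜ/(1+r)ᵗ + TV_5/(1+r)^5 = 147.3149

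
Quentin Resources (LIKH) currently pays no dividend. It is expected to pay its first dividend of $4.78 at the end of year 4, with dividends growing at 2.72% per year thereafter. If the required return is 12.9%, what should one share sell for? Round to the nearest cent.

Deferred-dividend DDM. At t=3 the remaining stream is a growing perpetuity with first payment D_4 = 4.78.
V_3 = D_4/(r−g) = 4.78/(0.129−0.0272) = 46.9548
P₀ = V_3/(1+r)^3 = 46.9548/(1+0.129)^3 = 32.6286

$32.63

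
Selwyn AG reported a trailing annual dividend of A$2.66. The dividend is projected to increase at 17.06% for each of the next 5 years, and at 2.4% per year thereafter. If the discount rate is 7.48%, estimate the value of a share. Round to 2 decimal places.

A$99.48

Two-stage DDM. Project D₁…D_5 at 0.1706, terminal growth 0.024, discount at r = 0.0748.
D_1 = 3.1138
D_2 = 3.6450
D_3 = 4.2668
D_4 = 4.9948
D_5 = 5.8469
Terminal value at t=5: TV = D_6/(r−g) = 5.9872/(0.0748−0.024) = 117.8584
P₀ = 3.1138/(1+0.0748)^1 + 3.6450/(1+0.0748)^2 + 4.2668/(1+0.0748)^3 + 4.9948/(1+0.0748)^4 + 5.8469/(1+0.0748)^5 + 117.8584/(1+0.0748)^5 = 99.4800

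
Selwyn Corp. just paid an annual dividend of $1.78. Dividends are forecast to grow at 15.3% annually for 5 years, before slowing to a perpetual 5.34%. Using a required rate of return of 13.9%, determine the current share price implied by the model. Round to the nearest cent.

Two-stage DDM. Project D₁…D_5 at 0.153, terminal growth 0.0534, discount at r = 0.139.
D_1 = 2.0523
D_2 = 2.3663
D_3 = 2.7284
D_4 = 3.1458
D_5 = 3.6272
Terminal value at t=5: TV = D_6/(r−g) = 3.8208/(0.139−0.0534) = 44.6361
P₀ = 2.0523/(1+0.139)^1 + 2.3663/(1+0.139)^2 + 2.7284/(1+0.139)^3 + 3.1458/(1+0.139)^4 + 3.6272/(1+0.139)^5 + 44.6361/(1+0.139)^5 = 32.5181

$32.52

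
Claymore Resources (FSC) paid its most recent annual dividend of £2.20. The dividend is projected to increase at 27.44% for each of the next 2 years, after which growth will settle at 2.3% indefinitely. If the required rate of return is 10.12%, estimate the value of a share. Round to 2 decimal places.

£44.04

Two-stage DDM. Project D₁…D_2 at 0.2744, terminal growth 0.023, discount at r = 0.1012.
D_1 = 2.8037
D_2 = 3.5730
Terminal value at t=2: TV = D_3/(r−g) = 3.6552/(0.1012−0.023) = 46.7415
P₀ = 2.8037/(1+0.1012)^1 + 3.5730/(1+0.1012)^2 + 46.7415/(1+0.1012)^2 = 44.0377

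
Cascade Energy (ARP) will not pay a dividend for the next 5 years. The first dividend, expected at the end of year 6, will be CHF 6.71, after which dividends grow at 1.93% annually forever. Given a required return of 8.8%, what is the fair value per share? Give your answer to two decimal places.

Deferred-dividend DDM. At t=5 the remaining stream is a growing perpetuity with first payment D_6 = 6.71.
V_5 = D_6/(r−g) = 6.71/(0.088−0.0193) = 97.6710
P₀ = V_5/(1+r)^5 = 97.6710/(1+0.088)^5 = 64.0651

CHF 64.07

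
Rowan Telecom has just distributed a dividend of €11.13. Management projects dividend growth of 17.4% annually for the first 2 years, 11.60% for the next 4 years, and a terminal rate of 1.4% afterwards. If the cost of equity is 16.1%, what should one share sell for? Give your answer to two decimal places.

Three-stage DDM. Project D₁…D_6; terminal Gordon value at t=6 with g = 0.014; discount at r = 0.161.
D_1 = 13.0666
D_2 = 15.3402
D_3 = 17.1197
D_4 = 19.1056
D_5 = 21.3218
D_6 = 23.7951
TV_6 = 24.1283/(0.161−0.014) = 164.1379
P₀ = Σ Dₜ/(1+r)ᵗ + TV_6/(1+r)^6 = 130.9361

€130.94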